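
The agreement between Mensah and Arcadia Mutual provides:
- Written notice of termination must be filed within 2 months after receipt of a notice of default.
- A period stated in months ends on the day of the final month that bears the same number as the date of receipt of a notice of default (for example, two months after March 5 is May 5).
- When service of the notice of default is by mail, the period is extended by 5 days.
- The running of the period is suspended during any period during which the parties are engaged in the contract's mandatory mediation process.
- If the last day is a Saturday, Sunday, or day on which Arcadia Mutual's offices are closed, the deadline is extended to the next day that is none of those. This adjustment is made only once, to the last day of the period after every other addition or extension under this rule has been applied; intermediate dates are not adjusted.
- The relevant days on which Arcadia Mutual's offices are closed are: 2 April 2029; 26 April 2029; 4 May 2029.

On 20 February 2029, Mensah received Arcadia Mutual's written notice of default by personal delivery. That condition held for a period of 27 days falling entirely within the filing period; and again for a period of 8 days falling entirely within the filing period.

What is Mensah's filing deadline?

May 25, 2029

2 months after 20 February 2029 is April 20, 2029.
Service was not by mail, so no mail extension applies.
Tolling adds 27 days: April 20, 2029 + 27 days = May 17, 2029.
Tolling adds 8 days: May 17, 2029 + 8 days = May 25, 2029.
May 25, 2029 is a Friday and not a day on which Arcadia Mutual's offices are closed, so no extension applies.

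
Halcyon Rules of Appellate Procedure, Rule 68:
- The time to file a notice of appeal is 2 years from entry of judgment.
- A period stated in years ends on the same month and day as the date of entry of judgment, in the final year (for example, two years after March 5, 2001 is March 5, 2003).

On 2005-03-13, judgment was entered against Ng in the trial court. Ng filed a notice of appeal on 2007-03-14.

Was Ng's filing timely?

2 years after 2005-03-13 is March 13, 2007.
The deadline is March 13, 2007; the filing on March 14, 2007 is after that date.

No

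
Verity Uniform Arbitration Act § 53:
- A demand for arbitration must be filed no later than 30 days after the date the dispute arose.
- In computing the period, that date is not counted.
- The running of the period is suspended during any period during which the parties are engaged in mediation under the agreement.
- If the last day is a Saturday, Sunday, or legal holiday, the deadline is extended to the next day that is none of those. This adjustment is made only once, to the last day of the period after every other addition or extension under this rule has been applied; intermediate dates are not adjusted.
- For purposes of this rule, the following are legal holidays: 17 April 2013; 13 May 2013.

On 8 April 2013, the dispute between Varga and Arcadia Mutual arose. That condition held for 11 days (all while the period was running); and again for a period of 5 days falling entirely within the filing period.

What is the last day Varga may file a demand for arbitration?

30 days after 8 April 2013 is May 8, 2013.
Tolling adds 11 days: May 8, 2013 + 11 days = May 19, 2013.
Tolling adds 5 days: May 19, 2013 + 5 days = May 24, 2013.
May 24, 2013 is a Friday and not a legal holiday, so no extension applies.

May 24, 2013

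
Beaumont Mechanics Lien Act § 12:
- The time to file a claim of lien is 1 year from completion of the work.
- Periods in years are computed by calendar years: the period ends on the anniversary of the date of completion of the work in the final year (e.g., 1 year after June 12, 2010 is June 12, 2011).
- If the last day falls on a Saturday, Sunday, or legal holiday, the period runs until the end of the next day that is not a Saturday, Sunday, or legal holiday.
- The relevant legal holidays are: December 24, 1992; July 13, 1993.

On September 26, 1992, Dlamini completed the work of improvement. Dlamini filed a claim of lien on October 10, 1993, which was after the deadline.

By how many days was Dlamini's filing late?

13 days

1 year after September 26, 1992 is September 26, 1993.
September 26, 1993 is Sunday. The next qualifying day is September 27, 1993.
The deadline is September 27, 1993; from September 27, 1993 to October 10, 1993 is 13 days.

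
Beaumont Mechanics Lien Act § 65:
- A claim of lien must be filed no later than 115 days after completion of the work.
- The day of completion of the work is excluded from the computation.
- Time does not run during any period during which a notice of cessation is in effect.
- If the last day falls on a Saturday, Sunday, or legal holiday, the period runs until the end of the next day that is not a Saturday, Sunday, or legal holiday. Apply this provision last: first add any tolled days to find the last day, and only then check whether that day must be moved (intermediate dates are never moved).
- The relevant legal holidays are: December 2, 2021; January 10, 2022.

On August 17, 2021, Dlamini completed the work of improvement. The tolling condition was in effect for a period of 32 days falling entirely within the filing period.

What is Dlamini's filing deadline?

115 days after August 17, 2021 is December 10, 2021.
Tolling adds 32 days: December 10, 2021 + 32 days = January 11, 2022.
January 11, 2022 is a Tuesday and not a legal holiday, so no extension applies.

January 11, 2022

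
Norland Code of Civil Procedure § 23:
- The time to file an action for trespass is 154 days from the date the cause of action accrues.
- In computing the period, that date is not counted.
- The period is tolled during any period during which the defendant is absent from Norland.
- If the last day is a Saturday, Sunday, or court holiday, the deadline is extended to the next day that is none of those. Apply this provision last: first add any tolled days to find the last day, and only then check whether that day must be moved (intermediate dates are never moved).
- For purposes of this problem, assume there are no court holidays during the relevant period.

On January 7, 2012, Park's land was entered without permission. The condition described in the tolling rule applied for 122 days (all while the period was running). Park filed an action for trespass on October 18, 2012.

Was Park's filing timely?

No

154 days after January 7, 2012 is June 9, 2012.
Tolling adds 122 days: June 9, 2012 + 122 days = October 9, 2012.
October 9, 2012 is a Tuesday and not a court holiday, so no extension applies.
The deadline is October 9, 2012; the filing on October 18, 2012 is after that date.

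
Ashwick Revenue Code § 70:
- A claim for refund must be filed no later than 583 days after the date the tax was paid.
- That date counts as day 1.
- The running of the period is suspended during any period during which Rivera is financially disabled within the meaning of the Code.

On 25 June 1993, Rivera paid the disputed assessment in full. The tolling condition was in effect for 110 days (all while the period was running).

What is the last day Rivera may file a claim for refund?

Counting 25 June 1993 as day 1, day 583 is January 28, 1995.
Tolling adds 110 days: January 28, 1995 + 110 days = May 18, 1995.

May 18, 1995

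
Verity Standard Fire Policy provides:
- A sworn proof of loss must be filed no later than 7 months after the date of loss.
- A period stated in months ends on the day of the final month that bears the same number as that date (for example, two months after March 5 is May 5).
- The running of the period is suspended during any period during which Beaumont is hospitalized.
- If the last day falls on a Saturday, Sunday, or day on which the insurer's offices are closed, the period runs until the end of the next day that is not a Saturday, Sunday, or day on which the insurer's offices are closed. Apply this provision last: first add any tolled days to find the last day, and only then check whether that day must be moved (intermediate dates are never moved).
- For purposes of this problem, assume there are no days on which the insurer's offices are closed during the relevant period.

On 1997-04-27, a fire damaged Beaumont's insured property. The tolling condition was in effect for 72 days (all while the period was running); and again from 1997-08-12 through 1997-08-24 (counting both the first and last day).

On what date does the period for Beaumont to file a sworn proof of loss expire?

7 months after 1997-04-27 is November 27, 1997.
Tolling adds 72 days: November 27, 1997 + 72 days = February 7, 1998.
From August 12, 1997 through August 24, 1997 inclusive is 13 days; tolling adds 13 days: February 7, 1998 + 13 days = February 20, 1998.
February 20, 1998 is a Friday and not a day on which the insurer's offices are closed, so no extension applies.

February 20, 1998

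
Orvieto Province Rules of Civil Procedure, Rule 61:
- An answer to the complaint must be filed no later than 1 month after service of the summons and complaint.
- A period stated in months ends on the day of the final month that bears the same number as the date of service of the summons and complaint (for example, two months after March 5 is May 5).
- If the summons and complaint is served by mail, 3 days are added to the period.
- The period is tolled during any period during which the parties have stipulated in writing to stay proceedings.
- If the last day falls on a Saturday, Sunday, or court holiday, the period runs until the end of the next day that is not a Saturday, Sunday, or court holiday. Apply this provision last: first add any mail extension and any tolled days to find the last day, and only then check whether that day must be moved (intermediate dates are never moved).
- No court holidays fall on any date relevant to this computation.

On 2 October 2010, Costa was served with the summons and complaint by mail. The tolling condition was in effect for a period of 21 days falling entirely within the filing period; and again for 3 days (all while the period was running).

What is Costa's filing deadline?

November 29, 2010

1 month after 2 October 2010 is November 2, 2010.
Service was by mail, adding 3 days: November 2, 2010 + 3 days = November 5, 2010.
Tolling adds 21 days: November 5, 2010 + 21 days = November 26, 2010.
Tolling adds 3 days: November 26, 2010 + 3 days = November 29, 2010.
November 29, 2010 is a Monday and not a court holiday, so no extension applies.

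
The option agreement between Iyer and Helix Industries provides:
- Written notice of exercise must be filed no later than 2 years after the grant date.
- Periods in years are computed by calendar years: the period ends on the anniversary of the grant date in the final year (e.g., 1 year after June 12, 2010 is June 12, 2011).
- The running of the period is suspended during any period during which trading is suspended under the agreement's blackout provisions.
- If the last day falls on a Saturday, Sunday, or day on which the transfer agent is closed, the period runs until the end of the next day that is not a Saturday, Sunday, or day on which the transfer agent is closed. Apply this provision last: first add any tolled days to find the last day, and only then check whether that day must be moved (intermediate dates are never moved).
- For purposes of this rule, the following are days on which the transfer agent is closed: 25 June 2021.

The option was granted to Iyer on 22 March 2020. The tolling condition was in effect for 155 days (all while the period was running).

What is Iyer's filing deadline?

August 24, 2022

2 years after 22 March 2020 is March 22, 2022.
Tolling adds 155 days: March 22, 2022 + 155 days = August 24, 2022.
August 24, 2022 is a Wednesday and not a day on which the transfer agent is closed, so no extension applies.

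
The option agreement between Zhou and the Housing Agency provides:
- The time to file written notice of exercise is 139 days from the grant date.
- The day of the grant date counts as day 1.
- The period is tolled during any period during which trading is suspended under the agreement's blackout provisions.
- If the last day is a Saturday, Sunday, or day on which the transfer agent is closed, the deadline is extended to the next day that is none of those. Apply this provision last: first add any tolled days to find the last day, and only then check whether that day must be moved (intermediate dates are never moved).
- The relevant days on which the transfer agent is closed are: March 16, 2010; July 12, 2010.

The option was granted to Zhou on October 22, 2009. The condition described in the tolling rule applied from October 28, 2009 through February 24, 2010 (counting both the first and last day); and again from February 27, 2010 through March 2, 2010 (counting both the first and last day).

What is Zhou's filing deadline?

Counting October 22, 2009 as day 1, day 139 is March 9, 2010.
From October 28, 2009 through February 24, 2010 inclusive is 120 days; tolling adds 120 days: March 9, 2010 + 120 days = July 7, 2010.
From February 27, 2010 through March 2, 2010 inclusive is 4 days; tolling adds 4 days: July 7, 2010 + 4 days = July 11, 2010.
July 11, 2010 is Sunday; July 12, 2010 is a listed holiday. The next qualifying day is July 13, 2010.

July 13, 2010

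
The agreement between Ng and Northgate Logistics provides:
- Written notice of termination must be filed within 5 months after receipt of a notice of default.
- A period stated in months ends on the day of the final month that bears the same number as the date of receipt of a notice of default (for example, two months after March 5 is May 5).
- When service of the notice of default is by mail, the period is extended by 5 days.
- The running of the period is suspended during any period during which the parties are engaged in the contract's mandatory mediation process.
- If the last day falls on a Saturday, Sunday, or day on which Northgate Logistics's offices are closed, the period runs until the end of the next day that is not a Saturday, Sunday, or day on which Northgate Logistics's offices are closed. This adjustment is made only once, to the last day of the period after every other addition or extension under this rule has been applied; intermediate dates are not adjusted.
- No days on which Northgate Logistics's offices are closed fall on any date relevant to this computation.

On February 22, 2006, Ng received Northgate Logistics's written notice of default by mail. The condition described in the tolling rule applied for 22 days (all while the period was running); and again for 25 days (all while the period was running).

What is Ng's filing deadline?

September 12, 2006

5 months after February 22, 2006 is July 22, 2006.
Service was by mail, adding 5 days: July 22, 2006 + 5 days = July 27, 2006.
Tolling adds 22 days: July 27, 2006 + 22 days = August 18, 2006.
Tolling adds 25 days: August 18, 2006 + 25 days = September 12, 2006.
September 12, 2006 is a Tuesday and not a day on which Northgate Logistics's offices are closed, so no extension applies.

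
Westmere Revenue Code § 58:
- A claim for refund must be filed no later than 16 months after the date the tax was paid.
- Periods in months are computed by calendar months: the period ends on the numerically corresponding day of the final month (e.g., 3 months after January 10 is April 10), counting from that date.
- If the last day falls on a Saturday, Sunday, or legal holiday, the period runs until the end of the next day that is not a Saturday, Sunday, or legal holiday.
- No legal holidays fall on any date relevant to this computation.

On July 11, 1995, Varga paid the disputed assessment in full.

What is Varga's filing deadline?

November 11, 1996

16 months after July 11, 1995 is November 11, 1996.
November 11, 1996 is a Monday and not a legal holiday, so no extension applies.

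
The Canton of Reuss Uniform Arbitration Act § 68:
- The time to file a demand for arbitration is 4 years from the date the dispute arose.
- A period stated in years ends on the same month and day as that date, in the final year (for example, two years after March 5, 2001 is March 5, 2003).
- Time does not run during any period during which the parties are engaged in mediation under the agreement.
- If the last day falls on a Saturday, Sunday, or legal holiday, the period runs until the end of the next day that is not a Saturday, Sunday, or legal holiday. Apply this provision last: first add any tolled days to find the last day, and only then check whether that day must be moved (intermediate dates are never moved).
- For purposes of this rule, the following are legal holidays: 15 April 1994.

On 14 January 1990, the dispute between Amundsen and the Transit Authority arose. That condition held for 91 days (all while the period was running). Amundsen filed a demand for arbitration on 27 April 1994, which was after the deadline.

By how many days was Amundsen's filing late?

9 days

4 years after 14 January 1990 is January 14, 1994.
Tolling adds 91 days: January 14, 1994 + 91 days = April 15, 1994.
April 15, 1994 is a listed holiday; April 16, 1994 is Saturday; April 17, 1994 is Sunday. The next qualifying day is April 18, 1994.
The deadline is April 18, 1994; from April 18, 1994 to April 27, 1994 is 9 days.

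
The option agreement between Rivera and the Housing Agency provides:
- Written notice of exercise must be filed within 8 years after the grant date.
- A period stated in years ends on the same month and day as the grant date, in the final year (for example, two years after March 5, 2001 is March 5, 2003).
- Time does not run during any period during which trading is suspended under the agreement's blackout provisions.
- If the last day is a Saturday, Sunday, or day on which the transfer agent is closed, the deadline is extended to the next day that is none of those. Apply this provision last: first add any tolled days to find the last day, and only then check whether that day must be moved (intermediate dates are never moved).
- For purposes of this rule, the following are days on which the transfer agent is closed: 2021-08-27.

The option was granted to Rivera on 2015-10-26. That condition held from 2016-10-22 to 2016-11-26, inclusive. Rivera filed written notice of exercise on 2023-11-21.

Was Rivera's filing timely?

Yes

8 years after 2015-10-26 is October 26, 2023.
From October 22, 2016 through November 26, 2016 inclusive is 36 days; tolling adds 36 days: October 26, 2023 + 36 days = December 1, 2023.
December 1, 2023 is a Friday and not a day on which the transfer agent is closed, so no extension applies.
The deadline is December 1, 2023; the filing on November 21, 2023 is on or before that date.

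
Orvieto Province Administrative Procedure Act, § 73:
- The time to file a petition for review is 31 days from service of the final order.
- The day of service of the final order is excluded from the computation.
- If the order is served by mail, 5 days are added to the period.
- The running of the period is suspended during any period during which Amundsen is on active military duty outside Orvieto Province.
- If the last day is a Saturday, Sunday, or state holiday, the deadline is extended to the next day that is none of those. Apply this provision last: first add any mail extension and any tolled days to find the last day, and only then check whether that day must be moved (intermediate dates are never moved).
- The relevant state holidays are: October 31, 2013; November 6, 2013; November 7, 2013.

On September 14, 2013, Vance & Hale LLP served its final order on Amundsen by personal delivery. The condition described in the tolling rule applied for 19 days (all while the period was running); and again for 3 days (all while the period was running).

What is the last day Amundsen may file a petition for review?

November 8, 2013

31 days after September 14, 2013 is October 15, 2013.
Service was not by mail, so no mail extension applies.
Tolling adds 19 days: October 15, 2013 + 19 days = November 3, 2013.
Tolling adds 3 days: November 3, 2013 + 3 days = November 6, 2013.
November 6, 2013 is a listed holiday; November 7, 2013 is a listed holiday. The next qualifying day is November 8, 2013.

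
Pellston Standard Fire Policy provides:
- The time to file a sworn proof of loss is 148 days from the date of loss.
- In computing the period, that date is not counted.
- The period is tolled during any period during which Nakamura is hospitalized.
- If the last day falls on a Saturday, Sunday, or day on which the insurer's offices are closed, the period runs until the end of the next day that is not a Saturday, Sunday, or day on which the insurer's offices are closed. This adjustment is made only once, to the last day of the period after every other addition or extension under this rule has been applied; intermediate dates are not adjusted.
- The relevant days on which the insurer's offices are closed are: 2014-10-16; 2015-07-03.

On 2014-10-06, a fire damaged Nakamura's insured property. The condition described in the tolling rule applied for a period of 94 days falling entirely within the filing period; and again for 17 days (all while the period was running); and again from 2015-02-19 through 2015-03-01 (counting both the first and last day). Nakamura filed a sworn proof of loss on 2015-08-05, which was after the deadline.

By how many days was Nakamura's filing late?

148 days after 2014-10-06 is March 3, 2015.
Tolling adds 94 days: March 3, 2015 + 94 days = June 5, 2015.
Tolling adds 17 days: June 5, 2015 + 17 days = June 22, 2015.
From February 19, 2015 through March 1, 2015 inclusive is 11 days; tolling adds 11 days: June 22, 2015 + 11 days = July 3, 2015.
July 3, 2015 is a listed holiday; July 4, 2015 is Saturday; July 5, 2015 is Sunday. The next qualifying day is July 6, 2015.
The deadline is July 6, 2015; from July 6, 2015 to August 5, 2015 is 30 days.

30 days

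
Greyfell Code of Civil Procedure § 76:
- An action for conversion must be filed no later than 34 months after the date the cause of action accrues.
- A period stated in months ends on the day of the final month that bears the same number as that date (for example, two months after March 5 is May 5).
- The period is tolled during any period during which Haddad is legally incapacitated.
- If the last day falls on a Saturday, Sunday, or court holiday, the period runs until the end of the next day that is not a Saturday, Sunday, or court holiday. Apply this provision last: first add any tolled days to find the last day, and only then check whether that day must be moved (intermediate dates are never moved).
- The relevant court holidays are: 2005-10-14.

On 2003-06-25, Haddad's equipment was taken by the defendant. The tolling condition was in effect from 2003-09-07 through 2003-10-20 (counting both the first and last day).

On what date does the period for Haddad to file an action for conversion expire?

June 8, 2006

34 months after 2003-06-25 is April 25, 2006.
From September 7, 2003 through October 20, 2003 inclusive is 44 days; tolling adds 44 days: April 25, 2006 + 44 days = June 8, 2006.
June 8, 2006 is a Thursday and not a court holiday, so no extension applies.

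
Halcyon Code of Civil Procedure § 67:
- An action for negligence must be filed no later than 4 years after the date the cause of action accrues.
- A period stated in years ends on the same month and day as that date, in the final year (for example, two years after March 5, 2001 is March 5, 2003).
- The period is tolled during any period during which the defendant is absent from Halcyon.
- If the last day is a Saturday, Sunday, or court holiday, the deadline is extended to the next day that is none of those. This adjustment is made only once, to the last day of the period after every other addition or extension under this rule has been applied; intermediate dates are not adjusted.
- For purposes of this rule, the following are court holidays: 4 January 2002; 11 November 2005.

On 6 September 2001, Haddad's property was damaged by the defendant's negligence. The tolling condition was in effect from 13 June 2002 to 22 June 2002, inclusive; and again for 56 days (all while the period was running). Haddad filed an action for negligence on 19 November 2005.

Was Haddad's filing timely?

4 years after 6 September 2001 is September 6, 2005.
From June 13, 2002 through June 22, 2002 inclusive is 10 days; tolling adds 10 days: September 6, 2005 + 10 days = September 16, 2005.
Tolling adds 56 days: September 16, 2005 + 56 days = November 11, 2005.
November 11, 2005 is a listed holiday; November 12, 2005 is Saturday; November 13, 2005 is Sunday. The next qualifying day is November 14, 2005.
The deadline is November 14, 2005; the filing on November 19, 2005 is after that date.

No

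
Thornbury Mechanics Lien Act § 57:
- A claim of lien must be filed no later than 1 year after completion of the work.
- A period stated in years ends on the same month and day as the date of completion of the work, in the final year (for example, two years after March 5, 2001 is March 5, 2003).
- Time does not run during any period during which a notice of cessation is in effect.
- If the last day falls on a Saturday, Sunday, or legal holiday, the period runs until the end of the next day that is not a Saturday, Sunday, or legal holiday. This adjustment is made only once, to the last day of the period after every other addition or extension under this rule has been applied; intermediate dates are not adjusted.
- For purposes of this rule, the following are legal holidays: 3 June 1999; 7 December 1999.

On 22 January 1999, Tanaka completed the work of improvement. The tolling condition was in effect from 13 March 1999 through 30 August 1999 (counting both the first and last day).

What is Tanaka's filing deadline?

July 11, 2000

1 year after 22 January 1999 is January 22, 2000.
From March 13, 1999 through August 30, 1999 inclusive is 171 days; tolling adds 171 days: January 22, 2000 + 171 days = July 11, 2000.
July 11, 2000 is a Tuesday and not a legal holiday, so no extension applies.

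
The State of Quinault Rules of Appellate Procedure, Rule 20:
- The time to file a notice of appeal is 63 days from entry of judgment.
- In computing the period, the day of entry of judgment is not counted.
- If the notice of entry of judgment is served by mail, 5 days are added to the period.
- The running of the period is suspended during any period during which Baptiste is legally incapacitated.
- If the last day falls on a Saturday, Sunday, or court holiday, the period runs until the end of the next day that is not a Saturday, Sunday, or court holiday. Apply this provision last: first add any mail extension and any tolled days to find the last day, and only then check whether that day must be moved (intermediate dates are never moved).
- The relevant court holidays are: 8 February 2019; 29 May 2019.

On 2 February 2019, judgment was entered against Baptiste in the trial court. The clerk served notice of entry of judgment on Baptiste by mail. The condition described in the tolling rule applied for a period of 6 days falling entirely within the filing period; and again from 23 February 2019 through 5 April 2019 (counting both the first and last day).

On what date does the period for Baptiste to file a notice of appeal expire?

May 30, 2019

63 days after 2 February 2019 is April 6, 2019.
Service was by mail, adding 5 days: April 6, 2019 + 5 days = April 11, 2019.
Tolling adds 6 days: April 11, 2019 + 6 days = April 17, 2019.
From February 23, 2019 through April 5, 2019 inclusive is 42 days; tolling adds 42 days: April 17, 2019 + 42 days = May 29, 2019.
May 29, 2019 is a listed holiday. The next qualifying day is May 30, 2019.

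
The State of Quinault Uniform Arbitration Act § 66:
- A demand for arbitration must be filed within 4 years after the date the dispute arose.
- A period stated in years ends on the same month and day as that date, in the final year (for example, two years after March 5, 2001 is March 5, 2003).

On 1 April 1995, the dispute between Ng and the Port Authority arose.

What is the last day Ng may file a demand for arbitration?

4 years after 1 April 1995 is April 1, 1999.

April 1, 1999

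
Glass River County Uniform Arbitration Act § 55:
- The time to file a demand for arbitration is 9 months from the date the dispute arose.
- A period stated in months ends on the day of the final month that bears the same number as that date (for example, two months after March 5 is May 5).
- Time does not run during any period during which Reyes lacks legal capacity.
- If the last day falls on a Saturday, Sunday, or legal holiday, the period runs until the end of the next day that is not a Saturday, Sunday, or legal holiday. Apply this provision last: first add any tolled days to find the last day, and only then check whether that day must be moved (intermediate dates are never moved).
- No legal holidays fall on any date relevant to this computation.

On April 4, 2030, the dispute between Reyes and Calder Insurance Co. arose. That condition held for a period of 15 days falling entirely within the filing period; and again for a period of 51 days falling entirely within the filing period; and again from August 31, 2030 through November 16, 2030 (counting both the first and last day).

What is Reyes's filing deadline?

9 months after April 4, 2030 is January 4, 2031.
Tolling adds 15 days: January 4, 2031 + 15 days = January 19, 2031.
Tolling adds 51 days: January 19, 2031 + 51 days = March 11, 2031.
From August 31, 2030 through November 16, 2030 inclusive is 78 days; tolling adds 78 days: March 11, 2031 + 78 days = May 28, 2031.
May 28, 2031 is a Wednesday and not a legal holiday, so no extension applies.

May 28, 2031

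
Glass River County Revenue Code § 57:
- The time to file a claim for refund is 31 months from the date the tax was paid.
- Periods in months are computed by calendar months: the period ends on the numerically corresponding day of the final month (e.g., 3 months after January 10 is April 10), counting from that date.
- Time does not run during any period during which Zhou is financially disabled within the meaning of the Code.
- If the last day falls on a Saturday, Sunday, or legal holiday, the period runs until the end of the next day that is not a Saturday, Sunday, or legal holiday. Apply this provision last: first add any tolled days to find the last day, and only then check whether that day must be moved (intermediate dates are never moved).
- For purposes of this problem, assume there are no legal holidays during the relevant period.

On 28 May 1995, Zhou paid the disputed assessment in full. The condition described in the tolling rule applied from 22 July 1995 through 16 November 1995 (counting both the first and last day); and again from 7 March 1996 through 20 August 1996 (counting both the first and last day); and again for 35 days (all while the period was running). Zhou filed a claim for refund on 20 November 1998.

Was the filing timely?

31 months after 28 May 1995 is December 28, 1997.
From July 22, 1995 through November 16, 1995 inclusive is 118 days; tolling adds 118 days: December 28, 1997 + 118 days = April 25, 1998.
From March 7, 1996 through August 20, 1996 inclusive is 167 days; tolling adds 167 days: April 25, 1998 + 167 days = October 9, 1998.
Tolling adds 35 days: October 9, 1998 + 35 days = November 13, 1998.
November 13, 1998 is a Friday and not a legal holiday, so no extension applies.
The deadline is November 13, 1998; the filing on November 20, 1998 is after that date.

No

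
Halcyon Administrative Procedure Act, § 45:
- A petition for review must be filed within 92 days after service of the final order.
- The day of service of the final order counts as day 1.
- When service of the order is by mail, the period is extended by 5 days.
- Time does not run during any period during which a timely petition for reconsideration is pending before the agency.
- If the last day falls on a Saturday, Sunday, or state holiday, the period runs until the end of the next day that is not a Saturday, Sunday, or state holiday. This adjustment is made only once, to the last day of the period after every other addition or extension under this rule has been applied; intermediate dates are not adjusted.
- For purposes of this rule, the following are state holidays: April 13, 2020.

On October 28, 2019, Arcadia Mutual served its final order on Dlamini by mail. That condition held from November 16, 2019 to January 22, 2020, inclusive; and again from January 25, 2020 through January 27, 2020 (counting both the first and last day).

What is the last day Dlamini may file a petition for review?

April 14, 2020

Counting October 28, 2019 as day 1, day 92 is January 27, 2020.
Service was by mail, adding 5 days: January 27, 2020 + 5 days = February 1, 2020.
From November 16, 2019 through January 22, 2020 inclusive is 68 days; tolling adds 68 days: February 1, 2020 + 68 days = April 9, 2020.
From January 25, 2020 through January 27, 2020 inclusive is 3 days; tolling adds 3 days: April 9, 2020 + 3 days = April 12, 2020.
April 12, 2020 is Sunday; April 13, 2020 is a listed holiday. The next qualifying day is April 14, 2020.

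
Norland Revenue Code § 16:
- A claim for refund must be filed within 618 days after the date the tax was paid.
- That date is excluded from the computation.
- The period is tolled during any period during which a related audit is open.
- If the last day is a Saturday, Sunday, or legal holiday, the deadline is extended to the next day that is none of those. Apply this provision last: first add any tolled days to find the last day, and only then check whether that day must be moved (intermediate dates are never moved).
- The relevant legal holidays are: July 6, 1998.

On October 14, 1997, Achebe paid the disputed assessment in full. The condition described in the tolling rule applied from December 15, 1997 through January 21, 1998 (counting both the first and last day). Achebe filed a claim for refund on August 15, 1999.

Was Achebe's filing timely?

No

618 days after October 14, 1997 is June 24, 1999.
From December 15, 1997 through January 21, 1998 inclusive is 38 days; tolling adds 38 days: June 24, 1999 + 38 days = August 1, 1999.
August 1, 1999 is Sunday. The next qualifying day is August 2, 1999.
The deadline is August 2, 1999; the filing on August 15, 1999 is after that date.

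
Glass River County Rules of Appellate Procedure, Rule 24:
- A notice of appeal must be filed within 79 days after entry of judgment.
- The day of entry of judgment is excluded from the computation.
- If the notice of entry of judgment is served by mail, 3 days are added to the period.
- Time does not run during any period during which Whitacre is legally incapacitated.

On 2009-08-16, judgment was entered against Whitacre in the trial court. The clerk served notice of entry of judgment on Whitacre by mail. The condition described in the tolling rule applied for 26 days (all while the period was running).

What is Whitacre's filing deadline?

December 2, 2009

79 days after 2009-08-16 is November 3, 2009.
Service was by mail, adding 3 days: November 3, 2009 + 3 days = November 6, 2009.
Tolling adds 26 days: November 6, 2009 + 26 days = December 2, 2009.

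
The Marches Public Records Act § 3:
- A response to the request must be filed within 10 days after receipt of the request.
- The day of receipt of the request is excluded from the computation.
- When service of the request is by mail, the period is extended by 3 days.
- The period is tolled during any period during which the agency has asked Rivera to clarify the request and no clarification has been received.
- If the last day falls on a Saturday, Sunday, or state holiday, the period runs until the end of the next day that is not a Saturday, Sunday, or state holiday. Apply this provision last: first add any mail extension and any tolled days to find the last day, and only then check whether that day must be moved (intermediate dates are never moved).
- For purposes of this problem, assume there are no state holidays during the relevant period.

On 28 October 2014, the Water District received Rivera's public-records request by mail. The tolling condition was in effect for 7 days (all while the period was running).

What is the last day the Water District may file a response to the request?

November 17, 2014

10 days after 28 October 2014 is November 7, 2014.
Service was by mail, adding 3 days: November 7, 2014 + 3 days = November 10, 2014.
Tolling adds 7 days: November 10, 2014 + 7 days = November 17, 2014.
November 17, 2014 is a Monday and not a state holiday, so no extension applies.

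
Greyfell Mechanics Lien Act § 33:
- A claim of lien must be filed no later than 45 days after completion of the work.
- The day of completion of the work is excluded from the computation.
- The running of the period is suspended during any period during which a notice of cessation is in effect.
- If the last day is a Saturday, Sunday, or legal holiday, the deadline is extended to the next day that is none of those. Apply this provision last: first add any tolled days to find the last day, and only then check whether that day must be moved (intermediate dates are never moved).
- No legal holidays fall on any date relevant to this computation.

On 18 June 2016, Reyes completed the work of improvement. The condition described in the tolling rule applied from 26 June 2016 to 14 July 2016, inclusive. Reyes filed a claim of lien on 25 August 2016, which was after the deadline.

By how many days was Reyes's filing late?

3 days

45 days after 18 June 2016 is August 2, 2016.
From June 26, 2016 through July 14, 2016 inclusive is 19 days; tolling adds 19 days: August 2, 2016 + 19 days = August 21, 2016.
August 21, 2016 is Sunday. The next qualifying day is August 22, 2016.
The deadline is August 22, 2016; from August 22, 2016 to August 25, 2016 is 3 days.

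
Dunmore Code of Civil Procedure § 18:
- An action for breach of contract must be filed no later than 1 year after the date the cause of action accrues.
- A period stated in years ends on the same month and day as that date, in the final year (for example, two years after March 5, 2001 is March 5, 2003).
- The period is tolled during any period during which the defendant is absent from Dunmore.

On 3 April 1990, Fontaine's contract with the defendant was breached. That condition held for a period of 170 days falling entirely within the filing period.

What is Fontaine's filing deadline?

September 20, 1991

1 year after 3 April 1990 is April 3, 1991.
Tolling adds 170 days: April 3, 1991 + 170 days = September 20, 1991.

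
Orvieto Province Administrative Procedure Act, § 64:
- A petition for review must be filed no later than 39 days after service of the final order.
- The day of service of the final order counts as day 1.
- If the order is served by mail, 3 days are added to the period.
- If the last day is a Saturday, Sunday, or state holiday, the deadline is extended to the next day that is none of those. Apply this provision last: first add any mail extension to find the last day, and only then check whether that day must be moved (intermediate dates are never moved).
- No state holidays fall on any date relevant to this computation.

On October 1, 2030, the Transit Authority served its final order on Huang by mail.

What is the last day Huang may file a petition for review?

November 11, 2030

Counting October 1, 2030 as day 1, day 39 is November 8, 2030.
Service was by mail, adding 3 days: November 8, 2030 + 3 days = November 11, 2030.
November 11, 2030 is a Monday and not a state holiday, so no extension applies.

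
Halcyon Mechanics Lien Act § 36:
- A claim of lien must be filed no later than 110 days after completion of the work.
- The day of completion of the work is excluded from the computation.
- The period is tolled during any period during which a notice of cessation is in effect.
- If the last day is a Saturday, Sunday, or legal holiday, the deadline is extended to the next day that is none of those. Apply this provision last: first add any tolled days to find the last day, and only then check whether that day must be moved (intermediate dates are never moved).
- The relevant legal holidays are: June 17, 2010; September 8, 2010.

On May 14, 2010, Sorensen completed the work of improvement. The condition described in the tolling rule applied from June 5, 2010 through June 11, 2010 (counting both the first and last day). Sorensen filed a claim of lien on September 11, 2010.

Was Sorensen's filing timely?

110 days after May 14, 2010 is September 1, 2010.
From June 5, 2010 through June 11, 2010 inclusive is 7 days; tolling adds 7 days: September 1, 2010 + 7 days = September 8, 2010.
September 8, 2010 is a listed holiday. The next qualifying day is September 9, 2010.
The deadline is September 9, 2010; the filing on September 11, 2010 is after that date.

No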